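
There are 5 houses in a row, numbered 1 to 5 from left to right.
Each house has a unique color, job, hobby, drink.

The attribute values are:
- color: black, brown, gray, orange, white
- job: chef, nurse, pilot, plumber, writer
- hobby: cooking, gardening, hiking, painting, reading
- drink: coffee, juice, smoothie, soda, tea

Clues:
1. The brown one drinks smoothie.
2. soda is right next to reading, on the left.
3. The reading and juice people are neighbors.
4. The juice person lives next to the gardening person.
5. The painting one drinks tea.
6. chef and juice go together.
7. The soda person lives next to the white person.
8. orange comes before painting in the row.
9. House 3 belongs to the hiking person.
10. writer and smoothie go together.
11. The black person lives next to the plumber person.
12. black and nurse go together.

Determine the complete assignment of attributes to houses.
Solution:

House | Color | Job | Hobby | Drink
-----------------------------------
  1   | black | nurse | cooking | soda
  2   | white | plumber | reading | coffee
  3   | orange | chef | hiking | juice
  4   | brown | writer | gardening | smoothie
  5   | gray | pilot | painting | tea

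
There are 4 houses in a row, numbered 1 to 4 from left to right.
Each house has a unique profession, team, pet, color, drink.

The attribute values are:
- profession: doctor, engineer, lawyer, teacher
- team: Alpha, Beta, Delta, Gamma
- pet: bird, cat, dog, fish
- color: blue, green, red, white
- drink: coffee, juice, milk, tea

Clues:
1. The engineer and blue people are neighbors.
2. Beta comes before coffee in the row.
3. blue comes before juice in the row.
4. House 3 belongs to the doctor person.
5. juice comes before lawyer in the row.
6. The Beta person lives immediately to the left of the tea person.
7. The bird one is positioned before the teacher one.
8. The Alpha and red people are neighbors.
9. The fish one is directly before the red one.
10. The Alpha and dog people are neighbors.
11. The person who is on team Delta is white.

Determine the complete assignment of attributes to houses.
Solution:

House | Profession | Team | Pet | Color | Drink
-----------------------------------------------
  1   | engineer | Beta | bird | green | milk
  2   | teacher | Alpha | fish | blue | tea
  3   | doctor | Gamma | dog | red | juice
  4   | lawyer | Delta | cat | white | coffee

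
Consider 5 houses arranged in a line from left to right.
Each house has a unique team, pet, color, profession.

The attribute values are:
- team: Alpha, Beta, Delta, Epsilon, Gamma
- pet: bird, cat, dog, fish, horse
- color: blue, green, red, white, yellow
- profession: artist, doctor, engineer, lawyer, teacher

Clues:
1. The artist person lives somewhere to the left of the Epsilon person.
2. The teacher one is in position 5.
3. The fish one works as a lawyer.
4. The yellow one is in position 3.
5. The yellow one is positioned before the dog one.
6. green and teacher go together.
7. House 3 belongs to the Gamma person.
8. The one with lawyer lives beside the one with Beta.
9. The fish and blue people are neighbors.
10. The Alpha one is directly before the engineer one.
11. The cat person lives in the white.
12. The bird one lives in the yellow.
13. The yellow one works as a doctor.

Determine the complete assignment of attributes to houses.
Solution:

House | Team | Pet | Color | Profession
---------------------------------------
  1   | Alpha | fish | red | lawyer
  2   | Beta | horse | blue | engineer
  3   | Gamma | bird | yellow | doctor
  4   | Delta | cat | white | artist
  5   | Epsilon | dog | green | teacher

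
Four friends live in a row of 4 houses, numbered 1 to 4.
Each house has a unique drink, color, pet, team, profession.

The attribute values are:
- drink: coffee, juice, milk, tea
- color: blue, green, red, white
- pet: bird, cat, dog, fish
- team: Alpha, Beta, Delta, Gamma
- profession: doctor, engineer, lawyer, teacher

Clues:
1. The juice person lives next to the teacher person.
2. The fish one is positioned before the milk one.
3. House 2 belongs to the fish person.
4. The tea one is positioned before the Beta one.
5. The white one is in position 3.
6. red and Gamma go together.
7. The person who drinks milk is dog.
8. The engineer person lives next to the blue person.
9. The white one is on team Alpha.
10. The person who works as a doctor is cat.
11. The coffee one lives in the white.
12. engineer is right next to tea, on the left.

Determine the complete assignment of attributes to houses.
Solution:

House | Drink | Color | Pet | Team | Profession
-----------------------------------------------
  1   | juice | red | bird | Gamma | engineer
  2   | tea | blue | fish | Delta | teacher
  3   | coffee | white | cat | Alpha | doctor
  4   | milk | green | dog | Beta | lawyer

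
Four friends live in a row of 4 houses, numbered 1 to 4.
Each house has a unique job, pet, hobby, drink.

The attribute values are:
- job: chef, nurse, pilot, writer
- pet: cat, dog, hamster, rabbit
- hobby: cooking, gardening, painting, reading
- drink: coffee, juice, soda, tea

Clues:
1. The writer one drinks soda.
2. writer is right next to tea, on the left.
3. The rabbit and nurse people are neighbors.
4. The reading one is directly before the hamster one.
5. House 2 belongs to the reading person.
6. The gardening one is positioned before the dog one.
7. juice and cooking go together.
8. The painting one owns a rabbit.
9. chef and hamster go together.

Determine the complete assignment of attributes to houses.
Solution:

House | Job | Pet | Hobby | Drink
---------------------------------
  1   | writer | rabbit | painting | soda
  2   | nurse | cat | reading | tea
  3   | chef | hamster | gardening | coffee
  4   | pilot | dog | cooking | juice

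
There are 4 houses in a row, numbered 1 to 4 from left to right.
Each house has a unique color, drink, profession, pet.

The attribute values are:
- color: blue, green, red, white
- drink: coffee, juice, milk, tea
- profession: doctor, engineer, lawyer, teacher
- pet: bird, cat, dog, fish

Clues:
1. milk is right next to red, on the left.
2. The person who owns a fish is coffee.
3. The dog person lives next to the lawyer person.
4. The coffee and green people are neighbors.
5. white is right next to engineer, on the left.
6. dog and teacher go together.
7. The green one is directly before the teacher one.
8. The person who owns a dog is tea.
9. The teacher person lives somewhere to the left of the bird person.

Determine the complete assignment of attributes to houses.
Solution:

House | Color | Drink | Profession | Pet
----------------------------------------
  1   | white | coffee | doctor | fish
  2   | green | milk | engineer | cat
  3   | red | tea | teacher | dog
  4   | blue | juice | lawyer | bird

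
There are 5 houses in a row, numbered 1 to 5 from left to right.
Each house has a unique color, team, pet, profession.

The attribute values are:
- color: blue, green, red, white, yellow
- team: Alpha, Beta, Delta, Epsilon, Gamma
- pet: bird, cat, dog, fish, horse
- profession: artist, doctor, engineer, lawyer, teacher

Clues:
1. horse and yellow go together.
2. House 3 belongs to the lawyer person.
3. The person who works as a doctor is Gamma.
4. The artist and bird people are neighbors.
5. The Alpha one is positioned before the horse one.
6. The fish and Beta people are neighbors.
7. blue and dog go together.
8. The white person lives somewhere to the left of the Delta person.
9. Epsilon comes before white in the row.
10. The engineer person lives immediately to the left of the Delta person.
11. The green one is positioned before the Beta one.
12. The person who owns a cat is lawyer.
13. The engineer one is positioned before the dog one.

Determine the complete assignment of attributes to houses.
Solution:

House | Color | Team | Pet | Profession
---------------------------------------
  1   | green | Epsilon | fish | artist
  2   | white | Beta | bird | engineer
  3   | red | Delta | cat | lawyer
  4   | blue | Alpha | dog | teacher
  5   | yellow | Gamma | horse | doctor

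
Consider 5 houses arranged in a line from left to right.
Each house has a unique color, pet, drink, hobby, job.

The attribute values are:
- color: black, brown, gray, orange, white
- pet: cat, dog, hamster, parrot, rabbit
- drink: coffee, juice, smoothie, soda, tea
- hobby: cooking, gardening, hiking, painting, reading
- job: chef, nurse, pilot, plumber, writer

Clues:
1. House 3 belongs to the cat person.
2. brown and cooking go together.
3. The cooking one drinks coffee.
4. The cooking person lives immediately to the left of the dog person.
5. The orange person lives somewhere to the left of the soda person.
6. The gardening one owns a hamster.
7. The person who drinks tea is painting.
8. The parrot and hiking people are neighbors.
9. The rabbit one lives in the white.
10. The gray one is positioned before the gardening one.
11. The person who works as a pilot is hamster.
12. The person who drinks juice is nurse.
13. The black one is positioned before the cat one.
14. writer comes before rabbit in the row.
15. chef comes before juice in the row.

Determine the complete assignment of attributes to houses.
Solution:

House | Color | Pet | Drink | Hobby | Job
-----------------------------------------
  1   | brown | parrot | coffee | cooking | chef
  2   | black | dog | juice | hiking | nurse
  3   | gray | cat | tea | painting | writer
  4   | orange | hamster | smoothie | gardening | pilot
  5   | white | rabbit | soda | reading | plumber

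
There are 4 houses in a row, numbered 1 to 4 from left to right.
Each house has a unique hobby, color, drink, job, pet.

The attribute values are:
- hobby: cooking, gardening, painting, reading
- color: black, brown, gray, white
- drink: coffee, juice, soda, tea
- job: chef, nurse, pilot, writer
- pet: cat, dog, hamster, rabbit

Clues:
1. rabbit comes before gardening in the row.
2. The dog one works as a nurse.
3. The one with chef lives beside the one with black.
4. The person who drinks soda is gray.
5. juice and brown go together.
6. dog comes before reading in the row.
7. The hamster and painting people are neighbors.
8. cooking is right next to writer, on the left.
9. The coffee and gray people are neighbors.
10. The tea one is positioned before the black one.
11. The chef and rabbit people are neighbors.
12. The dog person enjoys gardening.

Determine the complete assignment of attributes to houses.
Solution:

House | Hobby | Color | Drink | Job | Pet
-----------------------------------------
  1   | cooking | white | tea | chef | hamster
  2   | painting | black | coffee | writer | rabbit
  3   | gardening | gray | soda | nurse | dog
  4   | reading | brown | juice | pilot | cat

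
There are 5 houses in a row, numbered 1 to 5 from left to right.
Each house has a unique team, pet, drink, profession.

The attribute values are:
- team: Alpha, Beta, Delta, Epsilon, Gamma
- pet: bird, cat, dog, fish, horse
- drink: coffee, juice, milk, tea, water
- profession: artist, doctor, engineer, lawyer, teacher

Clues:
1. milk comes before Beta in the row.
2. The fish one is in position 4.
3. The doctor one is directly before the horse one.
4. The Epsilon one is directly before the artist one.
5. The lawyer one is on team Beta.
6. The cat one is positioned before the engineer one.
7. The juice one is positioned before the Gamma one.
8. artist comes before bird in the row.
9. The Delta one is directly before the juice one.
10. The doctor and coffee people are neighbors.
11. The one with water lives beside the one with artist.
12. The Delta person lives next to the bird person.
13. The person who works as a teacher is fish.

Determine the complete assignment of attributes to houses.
Solution:

House | Team | Pet | Drink | Profession
---------------------------------------
  1   | Epsilon | cat | water | doctor
  2   | Delta | horse | coffee | artist
  3   | Alpha | bird | juice | engineer
  4   | Gamma | fish | milk | teacher
  5   | Beta | dog | tea | lawyer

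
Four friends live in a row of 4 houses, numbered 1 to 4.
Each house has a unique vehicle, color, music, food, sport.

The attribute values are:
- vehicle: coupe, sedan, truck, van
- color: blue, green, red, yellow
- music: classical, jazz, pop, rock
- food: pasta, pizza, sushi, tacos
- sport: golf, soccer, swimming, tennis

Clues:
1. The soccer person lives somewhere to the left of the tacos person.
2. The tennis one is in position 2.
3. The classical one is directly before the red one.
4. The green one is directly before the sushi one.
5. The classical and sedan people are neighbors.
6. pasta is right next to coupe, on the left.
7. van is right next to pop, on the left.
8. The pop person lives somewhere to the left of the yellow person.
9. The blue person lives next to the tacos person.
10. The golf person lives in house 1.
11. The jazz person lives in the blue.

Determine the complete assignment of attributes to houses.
Solution:

House | Vehicle | Color | Music | Food | Sport
----------------------------------------------
  1   | van | green | classical | pizza | golf
  2   | sedan | red | pop | sushi | tennis
  3   | truck | blue | jazz | pasta | soccer
  4   | coupe | yellow | rock | tacos | swimming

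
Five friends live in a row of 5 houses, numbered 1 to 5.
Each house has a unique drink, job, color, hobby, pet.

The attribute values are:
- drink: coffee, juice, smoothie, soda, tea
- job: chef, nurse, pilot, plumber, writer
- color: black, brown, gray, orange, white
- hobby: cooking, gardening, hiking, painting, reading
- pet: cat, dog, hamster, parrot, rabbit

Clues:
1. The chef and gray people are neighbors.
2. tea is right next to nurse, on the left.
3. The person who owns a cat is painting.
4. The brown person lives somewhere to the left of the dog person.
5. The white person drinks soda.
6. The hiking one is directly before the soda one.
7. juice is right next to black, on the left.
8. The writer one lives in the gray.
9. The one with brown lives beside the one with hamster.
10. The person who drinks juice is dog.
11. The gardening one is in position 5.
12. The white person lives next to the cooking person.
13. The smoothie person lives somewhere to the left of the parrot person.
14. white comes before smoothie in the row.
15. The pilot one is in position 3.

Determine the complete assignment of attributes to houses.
Solution:

House | Drink | Job | Color | Hobby | Pet
-----------------------------------------
  1   | tea | plumber | brown | hiking | rabbit
  2   | soda | nurse | white | reading | hamster
  3   | juice | pilot | orange | cooking | dog
  4   | smoothie | chef | black | painting | cat
  5   | coffee | writer | gray | gardening | parrot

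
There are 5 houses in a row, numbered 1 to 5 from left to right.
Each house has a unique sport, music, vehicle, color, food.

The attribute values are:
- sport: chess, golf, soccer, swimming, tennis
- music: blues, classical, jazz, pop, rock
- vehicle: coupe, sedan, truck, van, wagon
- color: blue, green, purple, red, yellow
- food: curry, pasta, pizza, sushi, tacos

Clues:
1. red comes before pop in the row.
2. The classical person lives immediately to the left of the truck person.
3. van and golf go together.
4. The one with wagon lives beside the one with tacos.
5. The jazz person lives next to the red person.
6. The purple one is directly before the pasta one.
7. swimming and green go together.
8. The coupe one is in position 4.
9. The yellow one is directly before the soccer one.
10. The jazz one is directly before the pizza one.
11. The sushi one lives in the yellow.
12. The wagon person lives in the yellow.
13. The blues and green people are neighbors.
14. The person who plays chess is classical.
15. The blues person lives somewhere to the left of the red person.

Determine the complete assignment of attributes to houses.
Solution:

House | Sport | Music | Vehicle | Color | Food
----------------------------------------------
  1   | chess | classical | wagon | yellow | sushi
  2   | soccer | blues | truck | purple | tacos
  3   | swimming | jazz | sedan | green | pasta
  4   | tennis | rock | coupe | red | pizza
  5   | golf | pop | van | blue | curry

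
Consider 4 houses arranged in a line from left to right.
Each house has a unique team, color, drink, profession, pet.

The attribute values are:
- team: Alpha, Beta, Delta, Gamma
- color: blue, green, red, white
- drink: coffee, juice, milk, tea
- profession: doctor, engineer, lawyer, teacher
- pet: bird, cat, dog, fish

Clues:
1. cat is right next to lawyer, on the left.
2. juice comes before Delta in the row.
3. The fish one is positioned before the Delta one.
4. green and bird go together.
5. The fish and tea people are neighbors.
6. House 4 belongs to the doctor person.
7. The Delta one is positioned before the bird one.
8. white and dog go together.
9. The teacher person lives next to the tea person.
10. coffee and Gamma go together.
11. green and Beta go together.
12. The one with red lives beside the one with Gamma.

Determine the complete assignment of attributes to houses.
Solution:

House | Team | Color | Drink | Profession | Pet
-----------------------------------------------
  1   | Alpha | blue | juice | teacher | fish
  2   | Delta | red | tea | engineer | cat
  3   | Gamma | white | coffee | lawyer | dog
  4   | Beta | green | milk | doctor | bird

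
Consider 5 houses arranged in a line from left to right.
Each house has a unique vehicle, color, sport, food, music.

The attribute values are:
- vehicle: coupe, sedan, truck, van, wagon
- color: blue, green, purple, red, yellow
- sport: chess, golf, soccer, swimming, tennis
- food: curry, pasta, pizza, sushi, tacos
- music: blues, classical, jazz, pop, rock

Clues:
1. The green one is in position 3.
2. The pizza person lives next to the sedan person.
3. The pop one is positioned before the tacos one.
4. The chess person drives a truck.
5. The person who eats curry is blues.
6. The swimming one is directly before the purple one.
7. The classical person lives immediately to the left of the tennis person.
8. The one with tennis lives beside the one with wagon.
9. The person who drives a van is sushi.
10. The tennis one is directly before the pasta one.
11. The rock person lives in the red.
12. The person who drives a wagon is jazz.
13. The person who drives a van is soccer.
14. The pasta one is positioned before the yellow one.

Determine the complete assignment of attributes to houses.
Solution:

House | Vehicle | Color | Sport | Food | Music
----------------------------------------------
  1   | coupe | blue | swimming | pizza | classical
  2   | sedan | purple | tennis | curry | blues
  3   | wagon | green | golf | pasta | jazz
  4   | van | yellow | soccer | sushi | pop
  5   | truck | red | chess | tacos | rock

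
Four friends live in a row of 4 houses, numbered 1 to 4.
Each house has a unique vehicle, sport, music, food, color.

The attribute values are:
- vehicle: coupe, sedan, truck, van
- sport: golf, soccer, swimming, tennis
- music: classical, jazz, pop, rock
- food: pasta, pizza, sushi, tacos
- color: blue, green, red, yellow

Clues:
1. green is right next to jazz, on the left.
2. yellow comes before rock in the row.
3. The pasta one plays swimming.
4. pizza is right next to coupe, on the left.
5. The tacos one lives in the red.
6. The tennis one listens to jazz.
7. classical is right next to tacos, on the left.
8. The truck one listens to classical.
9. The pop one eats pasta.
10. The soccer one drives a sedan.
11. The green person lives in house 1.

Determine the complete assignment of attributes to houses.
Solution:

House | Vehicle | Sport | Music | Food | Color
----------------------------------------------
  1   | truck | golf | classical | pizza | green
  2   | coupe | tennis | jazz | tacos | red
  3   | van | swimming | pop | pasta | yellow
  4   | sedan | soccer | rock | sushi | blue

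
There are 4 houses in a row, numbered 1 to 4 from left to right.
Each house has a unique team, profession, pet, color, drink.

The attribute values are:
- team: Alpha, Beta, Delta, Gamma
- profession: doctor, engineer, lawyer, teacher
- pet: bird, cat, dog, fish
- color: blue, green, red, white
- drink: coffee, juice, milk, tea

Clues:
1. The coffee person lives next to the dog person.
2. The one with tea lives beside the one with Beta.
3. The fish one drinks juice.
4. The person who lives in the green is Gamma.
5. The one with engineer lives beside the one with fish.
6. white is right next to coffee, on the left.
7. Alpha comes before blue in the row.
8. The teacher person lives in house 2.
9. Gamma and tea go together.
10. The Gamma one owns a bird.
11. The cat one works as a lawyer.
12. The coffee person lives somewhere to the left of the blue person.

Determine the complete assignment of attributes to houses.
Solution:

House | Team | Profession | Pet | Color | Drink
-----------------------------------------------
  1   | Gamma | engineer | bird | green | tea
  2   | Beta | teacher | fish | white | juice
  3   | Alpha | lawyer | cat | red | coffee
  4   | Delta | doctor | dog | blue | milk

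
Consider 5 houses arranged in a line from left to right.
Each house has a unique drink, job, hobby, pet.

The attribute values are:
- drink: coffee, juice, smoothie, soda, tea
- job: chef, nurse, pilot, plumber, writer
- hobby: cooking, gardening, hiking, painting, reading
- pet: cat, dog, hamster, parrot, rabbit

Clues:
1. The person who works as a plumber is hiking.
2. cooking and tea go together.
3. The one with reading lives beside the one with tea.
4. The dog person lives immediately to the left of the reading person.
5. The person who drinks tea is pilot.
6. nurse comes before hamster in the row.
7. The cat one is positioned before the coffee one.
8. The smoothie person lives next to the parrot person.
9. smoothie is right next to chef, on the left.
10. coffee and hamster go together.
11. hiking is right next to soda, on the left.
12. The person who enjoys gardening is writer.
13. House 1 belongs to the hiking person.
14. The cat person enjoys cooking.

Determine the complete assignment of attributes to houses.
Solution:

House | Drink | Job | Hobby | Pet
---------------------------------
  1   | smoothie | plumber | hiking | dog
  2   | soda | chef | reading | parrot
  3   | tea | pilot | cooking | cat
  4   | juice | nurse | painting | rabbit
  5   | coffee | writer | gardening | hamster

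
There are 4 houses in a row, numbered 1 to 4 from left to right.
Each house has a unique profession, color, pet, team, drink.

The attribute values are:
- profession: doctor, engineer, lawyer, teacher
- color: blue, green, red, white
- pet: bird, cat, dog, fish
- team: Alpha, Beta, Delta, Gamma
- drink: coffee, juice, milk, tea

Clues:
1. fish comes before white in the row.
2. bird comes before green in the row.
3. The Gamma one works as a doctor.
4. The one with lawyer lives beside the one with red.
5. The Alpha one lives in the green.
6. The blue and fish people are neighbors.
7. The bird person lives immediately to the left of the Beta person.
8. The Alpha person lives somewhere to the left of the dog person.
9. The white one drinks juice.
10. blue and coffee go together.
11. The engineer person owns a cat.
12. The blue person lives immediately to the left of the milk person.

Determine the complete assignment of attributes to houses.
Solution:

House | Profession | Color | Pet | Team | Drink
-----------------------------------------------
  1   | lawyer | blue | bird | Delta | coffee
  2   | teacher | red | fish | Beta | milk
  3   | engineer | green | cat | Alpha | tea
  4   | doctor | white | dog | Gamma | juice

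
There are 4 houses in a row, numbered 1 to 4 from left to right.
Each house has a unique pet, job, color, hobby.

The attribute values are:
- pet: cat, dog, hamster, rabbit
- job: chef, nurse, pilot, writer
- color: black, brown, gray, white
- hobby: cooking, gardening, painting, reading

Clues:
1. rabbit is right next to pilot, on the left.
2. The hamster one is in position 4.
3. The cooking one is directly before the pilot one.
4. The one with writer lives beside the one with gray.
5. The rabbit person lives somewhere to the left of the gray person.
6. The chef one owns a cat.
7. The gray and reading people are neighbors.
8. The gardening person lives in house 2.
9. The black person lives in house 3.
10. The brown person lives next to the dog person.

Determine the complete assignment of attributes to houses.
Solution:

House | Pet | Job | Color | Hobby
---------------------------------
  1   | rabbit | writer | brown | cooking
  2   | dog | pilot | gray | gardening
  3   | cat | chef | black | reading
  4   | hamster | nurse | white | painting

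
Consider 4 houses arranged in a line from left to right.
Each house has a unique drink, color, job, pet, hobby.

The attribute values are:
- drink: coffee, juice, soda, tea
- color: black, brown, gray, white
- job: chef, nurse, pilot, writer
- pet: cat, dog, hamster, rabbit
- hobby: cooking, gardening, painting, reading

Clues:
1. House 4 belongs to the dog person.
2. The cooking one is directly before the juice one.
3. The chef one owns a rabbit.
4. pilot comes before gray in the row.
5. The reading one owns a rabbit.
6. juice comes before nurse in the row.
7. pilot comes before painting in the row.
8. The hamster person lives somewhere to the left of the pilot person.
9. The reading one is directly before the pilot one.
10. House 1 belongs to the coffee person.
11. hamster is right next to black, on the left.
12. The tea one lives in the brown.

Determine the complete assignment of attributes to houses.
Solution:

House | Drink | Color | Job | Pet | Hobby
-----------------------------------------
  1   | coffee | white | writer | hamster | cooking
  2   | juice | black | chef | rabbit | reading
  3   | tea | brown | pilot | cat | gardening
  4   | soda | gray | nurse | dog | painting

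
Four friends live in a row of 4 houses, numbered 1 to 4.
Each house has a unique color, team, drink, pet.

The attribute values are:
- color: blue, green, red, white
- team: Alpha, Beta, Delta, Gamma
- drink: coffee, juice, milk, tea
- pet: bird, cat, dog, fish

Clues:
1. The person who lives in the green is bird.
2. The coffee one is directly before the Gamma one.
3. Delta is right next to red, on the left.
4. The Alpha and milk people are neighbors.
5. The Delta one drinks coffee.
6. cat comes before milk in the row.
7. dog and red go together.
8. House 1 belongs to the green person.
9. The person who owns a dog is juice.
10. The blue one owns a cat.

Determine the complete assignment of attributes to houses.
Solution:

House | Color | Team | Drink | Pet
----------------------------------
  1   | green | Delta | coffee | bird
  2   | red | Gamma | juice | dog
  3   | blue | Alpha | tea | cat
  4   | white | Beta | milk | fish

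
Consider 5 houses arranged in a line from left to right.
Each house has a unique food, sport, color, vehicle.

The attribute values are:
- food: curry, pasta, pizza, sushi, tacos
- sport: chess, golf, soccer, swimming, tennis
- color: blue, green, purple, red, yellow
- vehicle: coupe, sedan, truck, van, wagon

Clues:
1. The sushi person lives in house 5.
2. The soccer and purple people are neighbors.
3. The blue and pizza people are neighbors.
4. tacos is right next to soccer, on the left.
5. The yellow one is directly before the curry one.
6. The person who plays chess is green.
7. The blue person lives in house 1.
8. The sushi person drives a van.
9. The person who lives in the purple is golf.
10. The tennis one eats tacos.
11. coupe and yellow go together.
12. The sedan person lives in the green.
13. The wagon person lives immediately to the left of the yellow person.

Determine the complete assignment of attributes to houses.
Solution:

House | Food | Sport | Color | Vehicle
--------------------------------------
  1   | tacos | tennis | blue | wagon
  2   | pizza | soccer | yellow | coupe
  3   | curry | golf | purple | truck
  4   | pasta | chess | green | sedan
  5   | sushi | swimming | red | van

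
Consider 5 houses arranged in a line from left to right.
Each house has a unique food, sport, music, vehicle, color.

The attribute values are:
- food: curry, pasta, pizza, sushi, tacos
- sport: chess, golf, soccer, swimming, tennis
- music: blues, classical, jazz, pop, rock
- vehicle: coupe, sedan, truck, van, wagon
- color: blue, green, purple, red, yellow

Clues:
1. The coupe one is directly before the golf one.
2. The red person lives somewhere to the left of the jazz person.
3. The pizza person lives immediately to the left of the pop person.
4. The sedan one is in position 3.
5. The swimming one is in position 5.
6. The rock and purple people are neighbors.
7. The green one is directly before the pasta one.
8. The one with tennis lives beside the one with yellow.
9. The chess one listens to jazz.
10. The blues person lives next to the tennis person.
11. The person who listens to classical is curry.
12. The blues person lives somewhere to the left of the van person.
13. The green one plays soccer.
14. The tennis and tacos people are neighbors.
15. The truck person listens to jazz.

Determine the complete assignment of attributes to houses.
Solution:

House | Food | Sport | Music | Vehicle | Color
----------------------------------------------
  1   | pizza | soccer | blues | wagon | green
  2   | pasta | tennis | pop | coupe | red
  3   | tacos | golf | rock | sedan | yellow
  4   | sushi | chess | jazz | truck | purple
  5   | curry | swimming | classical | van | blue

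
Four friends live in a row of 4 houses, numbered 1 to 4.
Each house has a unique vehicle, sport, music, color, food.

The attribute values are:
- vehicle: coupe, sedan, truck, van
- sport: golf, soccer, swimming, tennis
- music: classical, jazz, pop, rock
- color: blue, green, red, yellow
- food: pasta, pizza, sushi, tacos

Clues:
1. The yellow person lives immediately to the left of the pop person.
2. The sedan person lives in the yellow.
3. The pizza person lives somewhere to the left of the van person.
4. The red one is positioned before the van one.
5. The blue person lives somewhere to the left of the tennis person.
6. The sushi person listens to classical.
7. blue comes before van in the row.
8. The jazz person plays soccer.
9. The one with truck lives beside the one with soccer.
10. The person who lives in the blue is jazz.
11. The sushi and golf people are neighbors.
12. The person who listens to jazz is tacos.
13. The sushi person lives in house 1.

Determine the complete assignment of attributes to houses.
Solution:

House | Vehicle | Sport | Music | Color | Food
----------------------------------------------
  1   | sedan | swimming | classical | yellow | sushi
  2   | truck | golf | pop | red | pizza
  3   | coupe | soccer | jazz | blue | tacos
  4   | van | tennis | rock | green | pasta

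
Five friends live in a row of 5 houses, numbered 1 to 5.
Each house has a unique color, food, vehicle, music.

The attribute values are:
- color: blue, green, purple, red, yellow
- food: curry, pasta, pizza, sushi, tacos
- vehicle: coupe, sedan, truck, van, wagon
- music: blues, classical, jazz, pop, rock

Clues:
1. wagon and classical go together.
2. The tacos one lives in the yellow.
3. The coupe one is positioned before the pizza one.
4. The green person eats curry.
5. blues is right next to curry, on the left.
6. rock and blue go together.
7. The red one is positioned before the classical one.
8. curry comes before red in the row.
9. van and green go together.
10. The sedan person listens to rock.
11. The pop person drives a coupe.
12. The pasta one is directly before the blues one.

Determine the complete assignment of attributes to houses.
Solution:

House | Color | Food | Vehicle | Music
--------------------------------------
  1   | blue | pasta | sedan | rock
  2   | yellow | tacos | truck | blues
  3   | green | curry | van | jazz
  4   | red | sushi | coupe | pop
  5   | purple | pizza | wagon | classical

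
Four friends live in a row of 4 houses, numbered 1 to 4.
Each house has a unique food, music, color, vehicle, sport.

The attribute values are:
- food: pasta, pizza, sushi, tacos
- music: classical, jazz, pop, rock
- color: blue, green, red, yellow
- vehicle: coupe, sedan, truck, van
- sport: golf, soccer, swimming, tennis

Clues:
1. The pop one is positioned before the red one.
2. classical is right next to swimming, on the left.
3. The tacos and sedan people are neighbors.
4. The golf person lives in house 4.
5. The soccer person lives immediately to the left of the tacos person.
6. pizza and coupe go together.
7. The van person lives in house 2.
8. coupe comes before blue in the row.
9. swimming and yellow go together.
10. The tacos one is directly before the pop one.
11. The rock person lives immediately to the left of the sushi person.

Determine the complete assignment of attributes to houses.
Solution:

House | Food | Music | Color | Vehicle | Sport
----------------------------------------------
  1   | pizza | classical | green | coupe | soccer
  2   | tacos | rock | yellow | van | swimming
  3   | sushi | pop | blue | sedan | tennis
  4   | pasta | jazz | red | truck | golf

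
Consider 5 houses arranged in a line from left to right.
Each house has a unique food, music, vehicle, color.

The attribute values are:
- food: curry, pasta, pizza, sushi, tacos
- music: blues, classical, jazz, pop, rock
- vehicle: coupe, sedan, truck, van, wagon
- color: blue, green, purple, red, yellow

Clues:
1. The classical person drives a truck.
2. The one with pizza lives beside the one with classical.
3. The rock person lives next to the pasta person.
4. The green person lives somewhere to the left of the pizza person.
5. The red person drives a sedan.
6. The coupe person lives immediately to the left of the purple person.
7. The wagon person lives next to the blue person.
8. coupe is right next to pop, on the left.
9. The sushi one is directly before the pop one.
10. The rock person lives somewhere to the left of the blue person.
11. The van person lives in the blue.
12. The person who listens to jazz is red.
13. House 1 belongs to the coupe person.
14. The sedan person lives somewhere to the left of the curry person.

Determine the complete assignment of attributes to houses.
Solution:

House | Food | Music | Vehicle | Color
--------------------------------------
  1   | sushi | rock | coupe | green
  2   | pasta | pop | wagon | purple
  3   | tacos | blues | van | blue
  4   | pizza | jazz | sedan | red
  5   | curry | classical | truck | yellow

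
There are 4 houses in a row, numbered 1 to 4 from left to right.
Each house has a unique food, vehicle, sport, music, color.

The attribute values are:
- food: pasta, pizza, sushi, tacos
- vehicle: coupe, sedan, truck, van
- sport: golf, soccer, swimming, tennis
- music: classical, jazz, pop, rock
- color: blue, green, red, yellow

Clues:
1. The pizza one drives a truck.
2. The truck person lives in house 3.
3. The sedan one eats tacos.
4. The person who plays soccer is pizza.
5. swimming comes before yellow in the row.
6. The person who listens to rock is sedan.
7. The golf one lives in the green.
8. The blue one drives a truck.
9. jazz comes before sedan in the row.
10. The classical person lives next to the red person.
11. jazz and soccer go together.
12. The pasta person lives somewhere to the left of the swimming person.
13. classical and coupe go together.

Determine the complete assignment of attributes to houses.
Solution:

House | Food | Vehicle | Sport | Music | Color
----------------------------------------------
  1   | pasta | coupe | golf | classical | green
  2   | sushi | van | swimming | pop | red
  3   | pizza | truck | soccer | jazz | blue
  4   | tacos | sedan | tennis | rock | yellow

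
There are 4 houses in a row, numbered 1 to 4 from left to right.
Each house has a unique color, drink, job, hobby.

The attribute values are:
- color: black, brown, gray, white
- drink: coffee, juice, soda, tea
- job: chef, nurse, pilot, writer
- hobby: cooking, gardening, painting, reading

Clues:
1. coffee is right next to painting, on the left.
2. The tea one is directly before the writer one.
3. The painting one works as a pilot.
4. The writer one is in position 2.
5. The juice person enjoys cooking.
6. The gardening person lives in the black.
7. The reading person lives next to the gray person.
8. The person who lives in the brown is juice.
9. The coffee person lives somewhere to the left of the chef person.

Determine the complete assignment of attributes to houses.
Solution:

House | Color | Drink | Job | Hobby
-----------------------------------
  1   | black | tea | nurse | gardening
  2   | white | coffee | writer | reading
  3   | gray | soda | pilot | painting
  4   | brown | juice | chef | cooking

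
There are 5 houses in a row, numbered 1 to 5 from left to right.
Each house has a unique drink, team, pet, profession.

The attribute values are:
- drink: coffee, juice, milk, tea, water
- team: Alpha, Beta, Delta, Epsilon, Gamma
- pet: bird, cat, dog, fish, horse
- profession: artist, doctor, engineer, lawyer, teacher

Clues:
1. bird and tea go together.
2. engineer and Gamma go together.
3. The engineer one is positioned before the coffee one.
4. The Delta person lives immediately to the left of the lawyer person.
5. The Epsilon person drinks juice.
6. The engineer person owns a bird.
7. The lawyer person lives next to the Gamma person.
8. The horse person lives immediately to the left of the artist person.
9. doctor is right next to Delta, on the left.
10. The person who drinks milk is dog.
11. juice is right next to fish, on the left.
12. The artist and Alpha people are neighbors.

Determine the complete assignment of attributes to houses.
Solution:

House | Drink | Team | Pet | Profession
---------------------------------------
  1   | juice | Epsilon | horse | doctor
  2   | water | Delta | fish | artist
  3   | milk | Alpha | dog | lawyer
  4   | tea | Gamma | bird | engineer
  5   | coffee | Beta | cat | teacher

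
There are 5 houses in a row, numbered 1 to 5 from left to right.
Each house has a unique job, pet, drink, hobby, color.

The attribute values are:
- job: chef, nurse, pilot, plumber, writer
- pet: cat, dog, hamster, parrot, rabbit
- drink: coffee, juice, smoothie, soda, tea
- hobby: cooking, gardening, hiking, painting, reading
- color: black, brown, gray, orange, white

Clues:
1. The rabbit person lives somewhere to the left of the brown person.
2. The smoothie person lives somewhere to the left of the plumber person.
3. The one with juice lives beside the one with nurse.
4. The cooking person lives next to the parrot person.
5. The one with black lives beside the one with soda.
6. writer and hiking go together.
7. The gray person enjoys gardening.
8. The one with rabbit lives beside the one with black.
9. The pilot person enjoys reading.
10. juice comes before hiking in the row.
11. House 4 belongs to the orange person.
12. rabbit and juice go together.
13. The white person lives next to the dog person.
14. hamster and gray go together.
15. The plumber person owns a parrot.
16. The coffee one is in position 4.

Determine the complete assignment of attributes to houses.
Solution:

House | Job | Pet | Drink | Hobby | Color
-----------------------------------------
  1   | pilot | rabbit | juice | reading | white
  2   | nurse | dog | smoothie | cooking | black
  3   | plumber | parrot | soda | painting | brown
  4   | writer | cat | coffee | hiking | orange
  5   | chef | hamster | tea | gardening | gray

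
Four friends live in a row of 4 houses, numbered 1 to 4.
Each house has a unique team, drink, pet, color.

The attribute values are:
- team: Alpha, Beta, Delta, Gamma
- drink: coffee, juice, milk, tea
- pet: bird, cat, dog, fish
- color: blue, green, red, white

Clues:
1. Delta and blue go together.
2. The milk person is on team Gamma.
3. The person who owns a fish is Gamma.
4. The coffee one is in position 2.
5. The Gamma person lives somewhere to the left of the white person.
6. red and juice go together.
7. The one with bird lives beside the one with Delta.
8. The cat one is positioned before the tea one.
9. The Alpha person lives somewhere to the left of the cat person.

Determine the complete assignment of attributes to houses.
Solution:

House | Team | Drink | Pet | Color
----------------------------------
  1   | Alpha | juice | bird | red
  2   | Delta | coffee | cat | blue
  3   | Gamma | milk | fish | green
  4   | Beta | tea | dog | white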